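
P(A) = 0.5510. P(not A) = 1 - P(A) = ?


P(not A) = 1 - 0.5510 = 0.4490

P(not A) = 0.4490


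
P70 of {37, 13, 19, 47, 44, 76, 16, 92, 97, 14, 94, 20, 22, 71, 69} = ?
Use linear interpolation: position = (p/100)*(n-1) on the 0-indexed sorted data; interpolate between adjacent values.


Sorted: 13, 14, 16, 19, 20, 22, 37, 44, 47, 69, 71, 76, 92, 94, 97
n = 15
Index = 70/100 * 14 = 9.8000
Lower = data[9] = 69, Upper = data[10] = 71
P70 = 69 + 0.8000*(2) = 70.6000

P70 = 70.6000


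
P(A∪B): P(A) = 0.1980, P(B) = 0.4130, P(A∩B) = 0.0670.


P(A∪B) = 0.1980 + 0.4130 - 0.0670
= 0.6110 - 0.0670
= 0.5440

P(A∪B) = 0.5440


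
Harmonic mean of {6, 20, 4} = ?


Sum of reciprocals = 1/6 + 1/20 + 1/4 = 0.466667
HM = 3/0.466667 = 6.4286

HM = 6.4286


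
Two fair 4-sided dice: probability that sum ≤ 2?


Total outcomes = 4×4 = 16
Favorable (sum ≤ 2): 1
P = 1/16 = 0.0625

P = 0.0625


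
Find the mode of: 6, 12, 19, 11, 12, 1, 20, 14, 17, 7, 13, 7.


Frequencies: 1:1, 6:1, 7:2, 11:1, 12:2, 13:1, 14:1, 17:1, 19:1, 20:1
Max frequency = 2
Mode = 7, 12

Mode = 7, 12


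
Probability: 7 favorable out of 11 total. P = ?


P = 7/11 = 0.6364

P = 0.6364


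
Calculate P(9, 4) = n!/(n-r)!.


P(9,4) = 9!/5!
= 362880/120
= 3024

P(9,4) = 3024


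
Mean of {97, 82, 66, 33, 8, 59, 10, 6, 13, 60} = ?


Sum = 97 + 82 + 66 + 33 + 8 + 59 + 10 + 6 + 13 + 60 = 434
n = 10
Mean = 434/10 = 43.4000

Mean = 43.4000


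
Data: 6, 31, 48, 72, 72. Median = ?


Sorted: 6, 31, 48, 72, 72
n = 5 (odd)
Middle value = 48

Median = 48


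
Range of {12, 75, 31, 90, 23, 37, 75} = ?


Max = 90, Min = 12
Range = 90 - 12 = 78

Range = 78


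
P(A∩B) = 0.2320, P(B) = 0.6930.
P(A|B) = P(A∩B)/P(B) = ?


P(A|B) = 0.2320/0.6930 = 0.3348

P(A|B) = 0.3348


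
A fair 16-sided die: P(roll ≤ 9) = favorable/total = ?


Favorable outcomes (roll ≤ 9): 9
Total outcomes = 16
P = 9/16 = 0.5625

P = 0.5625


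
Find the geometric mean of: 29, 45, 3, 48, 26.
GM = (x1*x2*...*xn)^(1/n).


Product = 29 × 45 × 3 × 48 × 26 = 4885920
GM = 4885920^(1/5) = 21.7665

GM = 21.7665


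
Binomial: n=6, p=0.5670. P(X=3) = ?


C(6,3) = 20
p^3 = 0.182284
(1-p)^3 = 0.081183
P = 20 * 0.182284 * 0.081183 = 0.2960

P(X=3) = 0.2960


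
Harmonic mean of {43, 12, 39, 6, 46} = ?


Sum of reciprocals = 1/43 + 1/12 + 1/39 + 1/6 + 1/46 = 0.320636
HM = 5/0.320636 = 15.5940

HM = 15.5940


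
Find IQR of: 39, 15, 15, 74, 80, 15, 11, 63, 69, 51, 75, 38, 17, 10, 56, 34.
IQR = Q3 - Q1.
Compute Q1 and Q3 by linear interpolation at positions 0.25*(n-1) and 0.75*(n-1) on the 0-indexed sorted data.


Sorted: 10, 11, 15, 15, 15, 17, 34, 38, 39, 51, 56, 63, 69, 74, 75, 80
Q1 (25th %ile) = 15.0000
Q3 (75th %ile) = 64.5000
IQR = 64.5000 - 15.0000 = 49.5000

IQR = 49.5000


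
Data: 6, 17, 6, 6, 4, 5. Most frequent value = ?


Frequencies: 4:1, 5:1, 6:3, 17:1
Max frequency = 3
Mode = 6

Mode = 6


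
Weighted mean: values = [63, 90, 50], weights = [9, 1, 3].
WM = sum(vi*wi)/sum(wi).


Numerator = 63*9 + 90*1 + 50*3 = 807
Denominator = 9 + 1 + 3 = 13
WM = 807/13 = 62.0769

WM = 62.0769


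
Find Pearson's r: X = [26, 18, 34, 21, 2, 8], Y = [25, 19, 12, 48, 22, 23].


Mean X = 18.1667, Mean Y = 24.8333
SD X = 10.683580, SD Y = 11.156712
Cov = -11.805556
r = -11.805556/(10.683580*11.156712) = -0.0990

r = -0.0990


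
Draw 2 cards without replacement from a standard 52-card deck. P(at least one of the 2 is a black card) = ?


P(at least one) = 1 - P(none)
P(none) = (26/52) × (25/51) = 0.245098
P(at least one) = 1 - 0.245098 = 0.7549

P = 0.7549


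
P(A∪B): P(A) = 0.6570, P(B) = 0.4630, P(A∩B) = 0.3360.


P(A∪B) = 0.6570 + 0.4630 - 0.3360
= 1.1200 - 0.3360
= 0.7840

P(A∪B) = 0.7840


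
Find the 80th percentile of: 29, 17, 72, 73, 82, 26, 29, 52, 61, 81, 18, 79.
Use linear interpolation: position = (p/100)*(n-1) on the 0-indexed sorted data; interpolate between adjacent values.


Sorted: 17, 18, 26, 29, 29, 52, 61, 72, 73, 79, 81, 82
n = 12
Index = 80/100 * 11 = 8.8000
Lower = data[8] = 73, Upper = data[9] = 79
P80 = 73 + 0.8000*(6) = 77.8000

P80 = 77.8000


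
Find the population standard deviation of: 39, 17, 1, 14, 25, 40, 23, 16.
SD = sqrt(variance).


Mean = 21.8750
Variance = 148.6094
SD = sqrt(148.6094) = 12.1905

SD = 12.1905


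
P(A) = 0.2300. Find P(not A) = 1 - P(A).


P(not A) = 1 - 0.2300 = 0.7700

P(not A) = 0.7700


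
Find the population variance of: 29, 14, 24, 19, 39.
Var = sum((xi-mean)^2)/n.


Mean = 25.0000
Squared deviations: 16.0000, 121.0000, 1.0000, 36.0000, 196.0000
Sum = 370.0000
Variance = 370.0000/5 = 74.0000

Variance = 74.0000


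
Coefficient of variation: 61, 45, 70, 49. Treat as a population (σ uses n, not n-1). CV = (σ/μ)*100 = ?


Mean = 56.2500
SD = 9.8837
CV = (9.8837/56.2500)*100 = 17.5710%

CV = 17.5710%


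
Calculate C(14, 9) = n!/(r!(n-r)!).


C(14,9) = 14!/(9! × 5!)
= 87178291200/(362880 × 120)
= 2002

C(14,9) = 2002


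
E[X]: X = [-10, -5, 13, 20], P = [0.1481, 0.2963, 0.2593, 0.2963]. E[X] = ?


E[X] = -10*0.1481 - 5*0.2963 + 13*0.2593 + 20*0.2963
= -1.4810 - 1.4815 + 3.3709 + 5.9260
= 6.3344

E[X] = 6.3344


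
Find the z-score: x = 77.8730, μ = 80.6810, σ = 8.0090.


z = (77.8730 - 80.6810)/8.0090
= -2.8080/8.0090
= -0.3506

z = -0.3506


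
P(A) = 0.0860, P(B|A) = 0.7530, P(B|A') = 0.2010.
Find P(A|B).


P(B) = P(B|A)*P(A) + P(B|A')*P(A')
= 0.7530*0.0860 + 0.2010*0.9140
= 0.064758 + 0.183714 = 0.248472
P(A|B) = 0.064758/0.248472 = 0.2606

P(A|B) = 0.2606


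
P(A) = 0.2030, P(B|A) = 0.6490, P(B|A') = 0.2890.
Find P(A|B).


P(B) = P(B|A)*P(A) + P(B|A')*P(A')
= 0.6490*0.2030 + 0.2890*0.7970
= 0.131747 + 0.230333 = 0.362080
P(A|B) = 0.131747/0.362080 = 0.3639

P(A|B) = 0.3639


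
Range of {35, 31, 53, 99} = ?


Max = 99, Min = 31
Range = 99 - 31 = 68

Range = 68


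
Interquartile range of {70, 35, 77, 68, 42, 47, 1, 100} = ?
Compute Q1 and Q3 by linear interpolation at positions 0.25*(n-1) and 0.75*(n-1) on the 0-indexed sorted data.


Sorted: 1, 35, 42, 47, 68, 70, 77, 100
Q1 (25th %ile) = 40.2500
Q3 (75th %ile) = 71.7500
IQR = 71.7500 - 40.2500 = 31.5000

IQR = 31.5000


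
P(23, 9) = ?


P(23,9) = 23!/14!
= 25852016738884976640000/87178291200
= 296541907200

P(23,9) = 296541907200


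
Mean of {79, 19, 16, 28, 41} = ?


Sum = 79 + 19 + 16 + 28 + 41 = 183
n = 5
Mean = 183/5 = 36.6000

Mean = 36.6000


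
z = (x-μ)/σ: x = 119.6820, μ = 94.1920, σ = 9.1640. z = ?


z = (119.6820 - 94.1920)/9.1640
= 25.4900/9.1640
= 2.7815

z = 2.7815


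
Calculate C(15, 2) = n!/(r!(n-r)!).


C(15,2) = 15!/(2! × 13!)
= 1307674368000/(2 × 6227020800)
= 105

C(15,2) = 105


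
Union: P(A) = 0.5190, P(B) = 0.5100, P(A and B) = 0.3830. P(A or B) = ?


P(A∪B) = 0.5190 + 0.5100 - 0.3830
= 1.0290 - 0.3830
= 0.6460

P(A∪B) = 0.6460


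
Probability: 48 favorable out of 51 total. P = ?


P = 48/51 = 0.9412

P = 0.9412


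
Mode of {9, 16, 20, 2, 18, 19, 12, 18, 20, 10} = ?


Frequencies: 2:1, 9:1, 10:1, 12:1, 16:1, 18:2, 19:1, 20:2
Max frequency = 2
Mode = 18, 20

Mode = 18, 20


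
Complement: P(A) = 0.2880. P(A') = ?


P(not A) = 1 - 0.2880 = 0.7120

P(not A) = 0.7120


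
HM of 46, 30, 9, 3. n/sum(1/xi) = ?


Sum of reciprocals = 1/46 + 1/30 + 1/9 + 1/3 = 0.499517
HM = 4/0.499517 = 8.0077

HM = 8.0077


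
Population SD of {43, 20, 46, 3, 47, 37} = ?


Mean = 32.6667
Variance = 258.2222
SD = sqrt(258.2222) = 16.0693

SD = 16.0693


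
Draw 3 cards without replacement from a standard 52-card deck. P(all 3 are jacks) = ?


P(all jacks) = (4/52) × (3/51) × (2/50)
= 0.0002

P = 0.0002


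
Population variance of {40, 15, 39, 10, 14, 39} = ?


Mean = 26.1667
Squared deviations: 191.3611, 124.6944, 164.6944, 261.3611, 148.0278, 164.6944
Sum = 1054.8333
Variance = 1054.8333/6 = 175.8056

Variance = 175.8056


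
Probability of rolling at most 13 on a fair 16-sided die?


Favorable outcomes (roll ≤ 13): 13
Total outcomes = 16
P = 13/16 = 0.8125

P = 0.8125


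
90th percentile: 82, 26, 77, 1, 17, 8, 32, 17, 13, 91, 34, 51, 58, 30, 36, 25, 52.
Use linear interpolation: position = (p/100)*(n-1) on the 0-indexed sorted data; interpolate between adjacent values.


Sorted: 1, 8, 13, 17, 17, 25, 26, 30, 32, 34, 36, 51, 52, 58, 77, 82, 91
n = 17
Index = 90/100 * 16 = 14.4000
Lower = data[14] = 77, Upper = data[15] = 82
P90 = 77 + 0.4000*(5) = 79.0000

P90 = 79.0000


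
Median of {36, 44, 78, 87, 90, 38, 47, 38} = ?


Sorted: 36, 38, 38, 44, 47, 78, 87, 90
n = 8 (even)
Middle values: 44 and 47
Median = (44+47)/2 = 45.5000

Median = 45.5000


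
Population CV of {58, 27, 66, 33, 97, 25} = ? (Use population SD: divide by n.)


Mean = 51.0000
SD = 25.7099
CV = (25.7099/51.0000)*100 = 50.4116%

CV = 50.4116%


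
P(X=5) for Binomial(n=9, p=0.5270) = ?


C(9,5) = 126
p^5 = 0.040649
(1-p)^4 = 0.050055
P = 126 * 0.040649 * 0.050055 = 0.2564

P(X=5) = 0.2564


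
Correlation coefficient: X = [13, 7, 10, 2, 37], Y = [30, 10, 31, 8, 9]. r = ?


Mean X = 13.8000, Mean Y = 17.6000
SD X = 12.155657, SD Y = 10.556515
Cov = -19.080000
r = -19.080000/(12.155657*10.556515) = -0.1487

r = -0.1487


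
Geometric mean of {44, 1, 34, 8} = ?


Product = 44 × 1 × 34 × 8 = 11968
GM = 11968^(1/4) = 10.4594

GM = 10.4594


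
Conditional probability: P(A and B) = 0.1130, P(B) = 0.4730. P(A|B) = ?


P(A|B) = 0.1130/0.4730 = 0.2389

P(A|B) = 0.2389


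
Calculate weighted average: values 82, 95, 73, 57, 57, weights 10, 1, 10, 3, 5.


Numerator = 82*10 + 95*1 + 73*10 + 57*3 + 57*5 = 2101
Denominator = 10 + 1 + 10 + 3 + 5 = 29
WM = 2101/29 = 72.4483

WM = 72.4483


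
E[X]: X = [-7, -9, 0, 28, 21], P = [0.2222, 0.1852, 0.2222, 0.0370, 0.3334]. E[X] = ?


E[X] = -7*0.2222 - 9*0.1852 + 0*0.2222 + 28*0.0370 + 21*0.3334
= -1.5554 - 1.6668 + 0 + 1.0360 + 7.0014
= 4.8152

E[X] = 4.8152


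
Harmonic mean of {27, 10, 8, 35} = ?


Sum of reciprocals = 1/27 + 1/10 + 1/8 + 1/35 = 0.290608
HM = 4/0.290608 = 13.7642

HM = 13.7642


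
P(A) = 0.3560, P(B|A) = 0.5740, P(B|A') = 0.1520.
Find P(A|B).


P(B) = P(B|A)*P(A) + P(B|A')*P(A')
= 0.5740*0.3560 + 0.1520*0.6440
= 0.204344 + 0.097888 = 0.302232
P(A|B) = 0.204344/0.302232 = 0.6761

P(A|B) = 0.6761


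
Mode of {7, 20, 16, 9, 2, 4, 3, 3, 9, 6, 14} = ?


Frequencies: 2:1, 3:2, 4:1, 6:1, 7:1, 9:2, 14:1, 16:1, 20:1
Max frequency = 2
Mode = 3, 9

Mode = 3, 9


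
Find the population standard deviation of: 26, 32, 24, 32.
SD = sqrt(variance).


Mean = 28.5000
Variance = 12.7500
SD = sqrt(12.7500) = 3.5707

SD = 3.5707


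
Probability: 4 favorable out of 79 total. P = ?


P = 4/79 = 0.0506

P = 0.0506


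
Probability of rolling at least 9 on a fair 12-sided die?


Favorable outcomes (roll ≥ 9): 4
Total outcomes = 12
P = 4/12 = 0.3333

P = 0.3333


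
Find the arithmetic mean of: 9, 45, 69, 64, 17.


Sum = 9 + 45 + 69 + 64 + 17 = 204
n = 5
Mean = 204/5 = 40.8000

Mean = 40.8000


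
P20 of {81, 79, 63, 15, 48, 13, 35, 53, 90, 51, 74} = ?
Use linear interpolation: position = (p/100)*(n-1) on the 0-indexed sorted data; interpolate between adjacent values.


Sorted: 13, 15, 35, 48, 51, 53, 63, 74, 79, 81, 90
n = 11
Index = 20/100 * 10 = 2.0000
Lower = data[2] = 35, Upper = data[3] = 48
P20 = 35 + 0*(13) = 35.0000

P20 = 35.0000


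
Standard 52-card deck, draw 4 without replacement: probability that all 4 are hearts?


P(all hearts) = (13/52) × (12/51) × (11/50) × (10/49)
= 0.0026

P = 0.0026


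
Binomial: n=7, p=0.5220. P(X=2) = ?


C(7,2) = 21
p^2 = 0.272484
(1-p)^5 = 0.024954
P = 21 * 0.272484 * 0.024954 = 0.1428

P(X=2) = 0.1428


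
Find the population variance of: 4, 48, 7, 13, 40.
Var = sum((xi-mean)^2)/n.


Mean = 22.4000
Squared deviations: 338.5600, 655.3600, 237.1600, 88.3600, 309.7600
Sum = 1629.2000
Variance = 1629.2000/5 = 325.8400

Variance = 325.8400


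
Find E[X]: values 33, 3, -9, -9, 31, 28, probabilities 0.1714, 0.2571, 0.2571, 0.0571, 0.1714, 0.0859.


E[X] = 33*0.1714 + 3*0.2571 - 9*0.2571 - 9*0.0571 + 31*0.1714 + 28*0.0859
= 5.6562 + 0.7713 - 2.3139 - 0.5139 + 5.3134 + 2.4052
= 11.3183

E[X] = 11.3183


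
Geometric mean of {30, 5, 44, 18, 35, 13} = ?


Product = 30 × 5 × 44 × 18 × 35 × 13 = 54054000
GM = 54054000^(1/6) = 19.4449

GM = 19.4449


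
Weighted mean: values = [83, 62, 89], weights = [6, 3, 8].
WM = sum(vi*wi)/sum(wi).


Numerator = 83*6 + 62*3 + 89*8 = 1396
Denominator = 6 + 3 + 8 = 17
WM = 1396/17 = 82.1176

WM = 82.1176


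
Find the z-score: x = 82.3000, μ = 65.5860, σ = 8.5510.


z = (82.3000 - 65.5860)/8.5510
= 16.7140/8.5510
= 1.9546

z = 1.9546


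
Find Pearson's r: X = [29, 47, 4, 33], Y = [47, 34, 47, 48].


Mean X = 28.2500, Mean Y = 44.0000
SD X = 15.514106, SD Y = 5.787918
Cov = -59.750000
r = -59.750000/(15.514106*5.787918) = -0.6654

r = -0.6654


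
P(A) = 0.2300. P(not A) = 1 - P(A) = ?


P(not A) = 1 - 0.2300 = 0.7700

P(not A) = 0.7700


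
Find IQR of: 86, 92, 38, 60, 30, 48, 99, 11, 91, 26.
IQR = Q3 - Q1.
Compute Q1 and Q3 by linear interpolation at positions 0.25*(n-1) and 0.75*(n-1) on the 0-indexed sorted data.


Sorted: 11, 26, 30, 38, 48, 60, 86, 91, 92, 99
Q1 (25th %ile) = 32.0000
Q3 (75th %ile) = 89.7500
IQR = 89.7500 - 32.0000 = 57.7500

IQR = 57.7500


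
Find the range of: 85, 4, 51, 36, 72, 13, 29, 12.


Max = 85, Min = 4
Range = 85 - 4 = 81

Range = 81


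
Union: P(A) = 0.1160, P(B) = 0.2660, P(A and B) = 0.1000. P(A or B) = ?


P(A∪B) = 0.1160 + 0.2660 - 0.1000
= 0.3820 - 0.1000
= 0.2820

P(A∪B) = 0.2820


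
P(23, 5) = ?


P(23,5) = 23!/18!
= 25852016738884976640000/6402373705728000
= 4037880

P(23,5) = 4037880


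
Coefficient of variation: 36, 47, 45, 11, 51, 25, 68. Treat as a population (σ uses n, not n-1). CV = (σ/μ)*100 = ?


Mean = 40.4286
SD = 17.1536
CV = (17.1536/40.4286)*100 = 42.4293%

CV = 42.4293%


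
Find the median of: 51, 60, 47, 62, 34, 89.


Sorted: 34, 47, 51, 60, 62, 89
n = 6 (even)
Middle values: 51 and 60
Median = (51+60)/2 = 55.5000

Median = 55.5000


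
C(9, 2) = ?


C(9,2) = 9!/(2! × 7!)
= 362880/(2 × 5040)
= 36

C(9,2) = 36


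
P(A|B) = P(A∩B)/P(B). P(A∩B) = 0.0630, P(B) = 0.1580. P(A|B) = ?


P(A|B) = 0.0630/0.1580 = 0.3987

P(A|B) = 0.3987


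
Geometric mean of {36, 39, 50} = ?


Product = 36 × 39 × 50 = 70200
GM = 70200^(1/3) = 41.2521

GM = 41.2521


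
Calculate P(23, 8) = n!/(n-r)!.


P(23,8) = 23!/15!
= 25852016738884976640000/1307674368000
= 19769460480

P(23,8) = 19769460480


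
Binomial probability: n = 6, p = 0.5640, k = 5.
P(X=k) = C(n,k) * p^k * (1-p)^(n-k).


C(6,5) = 6
p^5 = 0.057068
(1-p)^1 = 0.436000
P = 6 * 0.057068 * 0.436000 = 0.1493

P(X=5) = 0.1493


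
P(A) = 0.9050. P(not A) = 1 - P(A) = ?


P(not A) = 1 - 0.9050 = 0.0950

P(not A) = 0.0950


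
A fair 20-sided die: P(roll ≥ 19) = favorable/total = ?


Favorable outcomes (roll ≥ 19): 2
Total outcomes = 20
P = 2/20 = 0.1000

P = 0.1000


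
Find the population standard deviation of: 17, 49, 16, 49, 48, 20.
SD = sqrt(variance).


Mean = 33.1667
Variance = 241.8056
SD = sqrt(241.8056) = 15.5501

SD = 15.5501


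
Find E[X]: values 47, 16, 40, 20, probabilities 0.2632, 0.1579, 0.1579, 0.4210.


E[X] = 47*0.2632 + 16*0.1579 + 40*0.1579 + 20*0.4210
= 12.3704 + 2.5264 + 6.3160 + 8.4200
= 29.6328

E[X] = 29.6328


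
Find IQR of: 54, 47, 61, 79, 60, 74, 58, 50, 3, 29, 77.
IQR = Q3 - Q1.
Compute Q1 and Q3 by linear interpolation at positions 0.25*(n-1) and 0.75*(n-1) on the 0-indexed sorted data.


Sorted: 3, 29, 47, 50, 54, 58, 60, 61, 74, 77, 79
Q1 (25th %ile) = 48.5000
Q3 (75th %ile) = 67.5000
IQR = 67.5000 - 48.5000 = 19.0000

IQR = 19.0000


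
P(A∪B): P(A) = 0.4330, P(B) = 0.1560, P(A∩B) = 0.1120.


P(A∪B) = 0.4330 + 0.1560 - 0.1120
= 0.5890 - 0.1120
= 0.4770

P(A∪B) = 0.4770


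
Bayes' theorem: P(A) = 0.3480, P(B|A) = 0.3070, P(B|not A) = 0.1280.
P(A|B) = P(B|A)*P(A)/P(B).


P(B) = P(B|A)*P(A) + P(B|A')*P(A')
= 0.3070*0.3480 + 0.1280*0.6520
= 0.106836 + 0.083456 = 0.190292
P(A|B) = 0.106836/0.190292 = 0.5614

P(A|B) = 0.5614


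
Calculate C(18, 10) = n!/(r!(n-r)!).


C(18,10) = 18!/(10! × 8!)
= 6402373705728000/(3628800 × 40320)
= 43758

C(18,10) = 43758


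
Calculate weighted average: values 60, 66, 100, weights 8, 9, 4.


Numerator = 60*8 + 66*9 + 100*4 = 1474
Denominator = 8 + 9 + 4 = 21
WM = 1474/21 = 70.1905

WM = 70.1905


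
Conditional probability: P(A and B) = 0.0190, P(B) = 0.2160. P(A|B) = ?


P(A|B) = 0.0190/0.2160 = 0.0880

P(A|B) = 0.0880


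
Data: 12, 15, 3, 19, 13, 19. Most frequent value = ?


Frequencies: 3:1, 12:1, 13:1, 15:1, 19:2
Max frequency = 2
Mode = 19

Mode = 19


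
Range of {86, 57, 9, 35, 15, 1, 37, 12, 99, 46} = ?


Max = 99, Min = 1
Range = 99 - 1 = 98

Range = 98


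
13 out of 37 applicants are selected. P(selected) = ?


P = 13/37 = 0.3514

P = 0.3514


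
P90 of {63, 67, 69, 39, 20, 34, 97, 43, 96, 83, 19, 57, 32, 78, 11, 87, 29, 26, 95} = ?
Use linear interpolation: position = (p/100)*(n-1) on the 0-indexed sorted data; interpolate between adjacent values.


Sorted: 11, 19, 20, 26, 29, 32, 34, 39, 43, 57, 63, 67, 69, 78, 83, 87, 95, 96, 97
n = 19
Index = 90/100 * 18 = 16.2000
Lower = data[16] = 95, Upper = data[17] = 96
P90 = 95 + 0.2000*(1) = 95.2000

P90 = 95.2000


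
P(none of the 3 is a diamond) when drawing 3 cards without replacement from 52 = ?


P(no diamonds) = (39/52) × (38/51) × (37/50)
= 0.4135

P = 0.4135


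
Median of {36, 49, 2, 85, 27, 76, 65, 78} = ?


Sorted: 2, 27, 36, 49, 65, 76, 78, 85
n = 8 (even)
Middle values: 49 and 65
Median = (49+65)/2 = 57.0000

Median = 57.0000


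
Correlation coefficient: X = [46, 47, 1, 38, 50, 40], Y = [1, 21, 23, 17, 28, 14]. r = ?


Mean X = 37.0000, Mean Y = 17.3333
SD X = 16.613248, SD Y = 8.537499
Cov = -31.000000
r = -31.000000/(16.613248*8.537499) = -0.2186

r = -0.2186


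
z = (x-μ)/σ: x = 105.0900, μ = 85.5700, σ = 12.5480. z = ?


z = (105.0900 - 85.5700)/12.5480
= 19.5200/12.5480
= 1.5556

z = 1.5556


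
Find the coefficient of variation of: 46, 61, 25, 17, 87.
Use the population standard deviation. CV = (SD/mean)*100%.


Mean = 47.2000
SD = 25.2222
CV = (25.2222/47.2000)*100 = 53.4369%

CV = 53.4369%


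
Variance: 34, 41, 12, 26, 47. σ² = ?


Mean = 32.0000
Squared deviations: 4.0000, 81.0000, 400.0000, 36.0000, 225.0000
Sum = 746.0000
Variance = 746.0000/5 = 149.2000

Variance = 149.2000


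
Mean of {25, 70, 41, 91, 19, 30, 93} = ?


Sum = 25 + 70 + 41 + 91 + 19 + 30 + 93 = 369
n = 7
Mean = 369/7 = 52.7143

Mean = 52.7143


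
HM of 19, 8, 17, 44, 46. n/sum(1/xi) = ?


Sum of reciprocals = 1/19 + 1/8 + 1/17 + 1/44 + 1/46 = 0.280922
HM = 5/0.280922 = 17.7986

HM = 17.7986


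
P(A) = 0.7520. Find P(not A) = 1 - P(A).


P(not A) = 1 - 0.7520 = 0.2480

P(not A) = 0.2480


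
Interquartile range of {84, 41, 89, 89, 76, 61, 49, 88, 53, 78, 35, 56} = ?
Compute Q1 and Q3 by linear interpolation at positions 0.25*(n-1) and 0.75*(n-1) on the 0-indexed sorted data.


Sorted: 35, 41, 49, 53, 56, 61, 76, 78, 84, 88, 89, 89
Q1 (25th %ile) = 52.0000
Q3 (75th %ile) = 85.0000
IQR = 85.0000 - 52.0000 = 33.0000

IQR = 33.0000


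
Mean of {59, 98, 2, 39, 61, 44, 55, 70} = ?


Sum = 59 + 98 + 2 + 39 + 61 + 44 + 55 + 70 = 428
n = 8
Mean = 428/8 = 53.5000

Mean = 53.5000


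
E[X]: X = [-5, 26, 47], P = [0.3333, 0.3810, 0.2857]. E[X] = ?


E[X] = -5*0.3333 + 26*0.3810 + 47*0.2857
= -1.6665 + 9.9060 + 13.4279
= 21.6674

E[X] = 21.6674


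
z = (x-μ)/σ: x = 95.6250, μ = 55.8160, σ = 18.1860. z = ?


z = (95.6250 - 55.8160)/18.1860
= 39.8090/18.1860
= 2.1890

z = 2.1890


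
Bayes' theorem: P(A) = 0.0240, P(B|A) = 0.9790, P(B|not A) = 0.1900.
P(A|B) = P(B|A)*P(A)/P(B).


P(B) = P(B|A)*P(A) + P(B|A')*P(A')
= 0.9790*0.0240 + 0.1900*0.9760
= 0.023496 + 0.185440 = 0.208936
P(A|B) = 0.023496/0.208936 = 0.1125

P(A|B) = 0.1125


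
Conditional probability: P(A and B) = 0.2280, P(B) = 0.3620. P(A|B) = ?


P(A|B) = 0.2280/0.3620 = 0.6298

P(A|B) = 0.6298


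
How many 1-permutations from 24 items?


P(24,1) = 24!/23!
= 620448401733239439360000/25852016738884976640000
= 24

P(24,1) = 24


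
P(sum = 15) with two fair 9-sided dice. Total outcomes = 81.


Total outcomes = 9×9 = 81
Favorable (sum = 15): 4
P = 4/81 = 0.0494

P = 0.0494


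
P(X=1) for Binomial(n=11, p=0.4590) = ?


C(11,1) = 11
p^1 = 0.459000
(1-p)^10 = 0.002148
P = 11 * 0.459000 * 0.002148 = 0.0108

P(X=1) = 0.0108


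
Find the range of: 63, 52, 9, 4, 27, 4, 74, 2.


Max = 74, Min = 2
Range = 74 - 2 = 72

Range = 72


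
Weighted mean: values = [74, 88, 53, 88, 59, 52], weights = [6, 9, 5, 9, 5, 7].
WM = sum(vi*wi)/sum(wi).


Numerator = 74*6 + 88*9 + 53*5 + 88*9 + 59*5 + 52*7 = 2952
Denominator = 6 + 9 + 5 + 9 + 5 + 7 = 41
WM = 2952/41 = 72.0000

WM = 72.0000


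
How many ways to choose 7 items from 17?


C(17,7) = 17!/(7! × 10!)
= 355687428096000/(5040 × 3628800)
= 19448

C(17,7) = 19448


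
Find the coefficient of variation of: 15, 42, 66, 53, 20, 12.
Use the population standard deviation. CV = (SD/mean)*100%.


Mean = 34.6667
SD = 20.3606
CV = (20.3606/34.6667)*100 = 58.7326%

CV = 58.7326%


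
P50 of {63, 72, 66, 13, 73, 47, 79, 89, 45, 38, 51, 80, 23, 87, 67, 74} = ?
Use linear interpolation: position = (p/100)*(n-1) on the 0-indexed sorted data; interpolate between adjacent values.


Sorted: 13, 23, 38, 45, 47, 51, 63, 66, 67, 72, 73, 74, 79, 80, 87, 89
n = 16
Index = 50/100 * 15 = 7.5000
Lower = data[7] = 66, Upper = data[8] = 67
P50 = 66 + 0.5000*(1) = 66.5000

P50 = 66.5000


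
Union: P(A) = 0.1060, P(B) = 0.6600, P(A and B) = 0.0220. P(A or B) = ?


P(A∪B) = 0.1060 + 0.6600 - 0.0220
= 0.7660 - 0.0220
= 0.7440

P(A∪B) = 0.7440


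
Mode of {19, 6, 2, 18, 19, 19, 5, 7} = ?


Frequencies: 2:1, 5:1, 6:1, 7:1, 18:1, 19:3
Max frequency = 3
Mode = 19

Mode = 19


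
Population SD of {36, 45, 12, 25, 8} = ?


Mean = 25.2000
Variance = 195.7600
SD = sqrt(195.7600) = 13.9914

SD = 13.9914


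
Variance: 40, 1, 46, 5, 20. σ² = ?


Mean = 22.4000
Squared deviations: 309.7600, 457.9600, 556.9600, 302.7600, 5.7600
Sum = 1633.2000
Variance = 1633.2000/5 = 326.6400

Variance = 326.6400


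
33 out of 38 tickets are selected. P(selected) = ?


P = 33/38 = 0.8684

P = 0.8684


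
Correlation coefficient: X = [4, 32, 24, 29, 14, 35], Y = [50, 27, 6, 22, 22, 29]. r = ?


Mean X = 23.0000, Mean Y = 26.0000
SD X = 10.832051, SD Y = 13.025616
Cov = -69.833333
r = -69.833333/(10.832051*13.025616) = -0.4949

r = -0.4949


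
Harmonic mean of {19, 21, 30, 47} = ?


Sum of reciprocals = 1/19 + 1/21 + 1/30 + 1/47 = 0.154861
HM = 4/0.154861 = 25.8297

HM = 25.8297


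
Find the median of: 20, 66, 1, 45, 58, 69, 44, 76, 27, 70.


Sorted: 1, 20, 27, 44, 45, 58, 66, 69, 70, 76
n = 10 (even)
Middle values: 45 and 58
Median = (45+58)/2 = 51.5000

Median = 51.5000


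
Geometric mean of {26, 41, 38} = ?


Product = 26 × 41 × 38 = 40508
GM = 40508^(1/3) = 34.3437

GM = 34.3437


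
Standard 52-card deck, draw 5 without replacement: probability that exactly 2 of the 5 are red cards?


Hypergeometric: P(X=2) = C(26,2)·C(26,3) / C(52,5)
= 325 × 2600 / 2598960
= 845000/2598960 = 0.3251

P = 0.3251


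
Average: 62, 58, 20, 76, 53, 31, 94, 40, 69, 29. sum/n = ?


Sum = 62 + 58 + 20 + 76 + 53 + 31 + 94 + 40 + 69 + 29 = 532
n = 10
Mean = 532/10 = 53.2000

Mean = 53.2000


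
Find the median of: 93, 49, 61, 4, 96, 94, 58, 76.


Sorted: 4, 49, 58, 61, 76, 93, 94, 96
n = 8 (even)
Middle values: 61 and 76
Median = (61+76)/2 = 68.5000

Median = 68.5000


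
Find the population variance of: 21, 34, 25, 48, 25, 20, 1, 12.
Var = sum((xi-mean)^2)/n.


Mean = 23.2500
Squared deviations: 5.0625, 115.5625, 3.0625, 612.5625, 3.0625, 10.5625, 495.0625, 126.5625
Sum = 1371.5000
Variance = 1371.5000/8 = 171.4375

Variance = 171.4375


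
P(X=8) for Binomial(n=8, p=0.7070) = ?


C(8,8) = 1
p^8 = 0.062425
(1-p)^0 = 1.000000
P = 1 * 0.062425 * 1.000000 = 0.0624

P(X=8) = 0.0624


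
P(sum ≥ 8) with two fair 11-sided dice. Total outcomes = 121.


Total outcomes = 11×11 = 121
Favorable (sum ≥ 8): 100
P = 100/121 = 0.8264

P = 0.8264


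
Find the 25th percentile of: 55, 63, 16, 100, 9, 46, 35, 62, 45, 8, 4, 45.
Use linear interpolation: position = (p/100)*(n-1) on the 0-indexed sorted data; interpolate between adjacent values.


Sorted: 4, 8, 9, 16, 35, 45, 45, 46, 55, 62, 63, 100
n = 12
Index = 25/100 * 11 = 2.7500
Lower = data[2] = 9, Upper = data[3] = 16
P25 = 9 + 0.7500*(7) = 14.2500

P25 = 14.2500


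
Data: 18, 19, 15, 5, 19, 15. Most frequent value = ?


Frequencies: 5:1, 15:2, 18:1, 19:2
Max frequency = 2
Mode = 15, 19

Mode = 15, 19


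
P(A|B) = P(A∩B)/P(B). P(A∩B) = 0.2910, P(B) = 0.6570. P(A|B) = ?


P(A|B) = 0.2910/0.6570 = 0.4429

P(A|B) = 0.4429


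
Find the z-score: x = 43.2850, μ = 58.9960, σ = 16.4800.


z = (43.2850 - 58.9960)/16.4800
= -15.7110/16.4800
= -0.9533

z = -0.9533


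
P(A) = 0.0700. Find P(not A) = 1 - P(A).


P(not A) = 1 - 0.0700 = 0.9300

P(not A) = 0.9300


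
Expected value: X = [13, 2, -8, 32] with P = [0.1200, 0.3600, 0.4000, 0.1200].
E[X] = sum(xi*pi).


E[X] = 13*0.1200 + 2*0.3600 - 8*0.4000 + 32*0.1200
= 1.5600 + 0.7200 - 3.2000 + 3.8400
= 2.9200

E[X] = 2.9200


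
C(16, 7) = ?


C(16,7) = 16!/(7! × 9!)
= 20922789888000/(5040 × 362880)
= 11440

C(16,7) = 11440


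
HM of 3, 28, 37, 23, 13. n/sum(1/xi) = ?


Sum of reciprocals = 1/3 + 1/28 + 1/37 + 1/23 + 1/13 = 0.516476
HM = 5/0.516476 = 9.6810

HM = 9.6810


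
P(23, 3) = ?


P(23,3) = 23!/20!
= 25852016738884976640000/2432902008176640000
= 10626

P(23,3) = 10626


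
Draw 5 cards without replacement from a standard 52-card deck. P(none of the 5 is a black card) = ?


P(no black cards) = (26/52) × (25/51) × (24/50) × (23/49) × (22/48)
= 0.0253

P = 0.0253


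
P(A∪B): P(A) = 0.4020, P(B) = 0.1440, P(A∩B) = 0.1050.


P(A∪B) = 0.4020 + 0.1440 - 0.1050
= 0.5460 - 0.1050
= 0.4410

P(A∪B) = 0.4410


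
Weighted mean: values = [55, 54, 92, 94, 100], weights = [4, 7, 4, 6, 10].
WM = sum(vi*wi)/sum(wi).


Numerator = 55*4 + 54*7 + 92*4 + 94*6 + 100*10 = 2530
Denominator = 4 + 7 + 4 + 6 + 10 = 31
WM = 2530/31 = 81.6129

WM = 81.6129


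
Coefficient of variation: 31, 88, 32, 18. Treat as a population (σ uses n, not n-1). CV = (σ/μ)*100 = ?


Mean = 42.2500
SD = 26.9849
CV = (26.9849/42.2500)*100 = 63.8697%

CV = 63.8697%


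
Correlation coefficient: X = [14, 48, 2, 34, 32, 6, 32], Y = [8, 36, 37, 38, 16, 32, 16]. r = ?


Mean X = 24.0000, Mean Y = 26.1429
SD X = 15.638780, SD Y = 11.494453
Cov = 4.285714
r = 4.285714/(15.638780*11.494453) = 0.0238

r = 0.0238


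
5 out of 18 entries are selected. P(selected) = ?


P = 5/18 = 0.2778

P = 0.2778


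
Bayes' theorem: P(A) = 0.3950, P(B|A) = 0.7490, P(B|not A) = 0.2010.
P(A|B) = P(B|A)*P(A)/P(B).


P(B) = P(B|A)*P(A) + P(B|A')*P(A')
= 0.7490*0.3950 + 0.2010*0.6050
= 0.295855 + 0.121605 = 0.417460
P(A|B) = 0.295855/0.417460 = 0.7087

P(A|B) = 0.7087


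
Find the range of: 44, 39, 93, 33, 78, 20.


Max = 93, Min = 20
Range = 93 - 20 = 73

Range = 73


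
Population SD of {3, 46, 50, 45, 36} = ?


Mean = 36.0000
Variance = 293.2000
SD = sqrt(293.2000) = 17.1231

SD = 17.1231


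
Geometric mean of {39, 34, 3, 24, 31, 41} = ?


Product = 39 × 34 × 3 × 24 × 31 × 41 = 121344912
GM = 121344912^(1/6) = 22.2504

GM = 22.2504


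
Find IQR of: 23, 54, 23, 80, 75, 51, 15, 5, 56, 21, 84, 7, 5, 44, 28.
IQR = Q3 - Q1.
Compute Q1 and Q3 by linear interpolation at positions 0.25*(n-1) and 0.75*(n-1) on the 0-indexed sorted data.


Sorted: 5, 5, 7, 15, 21, 23, 23, 28, 44, 51, 54, 56, 75, 80, 84
Q1 (25th %ile) = 18.0000
Q3 (75th %ile) = 55.0000
IQR = 55.0000 - 18.0000 = 37.0000

IQR = 37.0000


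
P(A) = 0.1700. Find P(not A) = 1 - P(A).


P(not A) = 1 - 0.1700 = 0.8300

P(not A) = 0.8300


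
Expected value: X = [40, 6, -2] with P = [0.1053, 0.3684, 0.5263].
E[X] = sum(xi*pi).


E[X] = 40*0.1053 + 6*0.3684 - 2*0.5263
= 4.2120 + 2.2104 - 1.0526
= 5.3698

E[X] = 5.3698


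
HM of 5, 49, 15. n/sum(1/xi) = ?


Sum of reciprocals = 1/5 + 1/49 + 1/15 = 0.287075
HM = 3/0.287075 = 10.4502

HM = 10.4502


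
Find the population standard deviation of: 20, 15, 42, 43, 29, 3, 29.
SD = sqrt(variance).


Mean = 25.8571
Variance = 178.4082
SD = sqrt(178.4082) = 13.3570

SD = 13.3570


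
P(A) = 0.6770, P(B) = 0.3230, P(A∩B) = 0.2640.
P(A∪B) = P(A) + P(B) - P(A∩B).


P(A∪B) = 0.6770 + 0.3230 - 0.2640
= 1.0000 - 0.2640
= 0.7360

P(A∪B) = 0.7360


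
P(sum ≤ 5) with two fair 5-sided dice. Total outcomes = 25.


Total outcomes = 5×5 = 25
Favorable (sum ≤ 5): 10
P = 10/25 = 0.4000

P = 0.4000


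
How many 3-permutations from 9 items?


P(9,3) = 9!/6!
= 362880/720
= 504

P(9,3) = 504


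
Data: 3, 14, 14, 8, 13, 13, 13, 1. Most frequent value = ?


Frequencies: 1:1, 3:1, 8:1, 13:3, 14:2
Max frequency = 3
Mode = 13

Mode = 13


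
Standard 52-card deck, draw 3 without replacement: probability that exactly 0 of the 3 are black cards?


Hypergeometric: P(X=0) = C(26,0)·C(26,3) / C(52,3)
= 1 × 2600 / 22100
= 2600/22100 = 0.1176

P = 0.1176


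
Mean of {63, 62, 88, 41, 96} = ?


Sum = 63 + 62 + 88 + 41 + 96 = 350
n = 5
Mean = 350/5 = 70.0000

Mean = 70.0000


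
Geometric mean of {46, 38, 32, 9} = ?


Product = 46 × 38 × 32 × 9 = 503424
GM = 503424^(1/4) = 26.6369

GM = 26.6369


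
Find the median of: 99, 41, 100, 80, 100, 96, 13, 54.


Sorted: 13, 41, 54, 80, 96, 99, 100, 100
n = 8 (even)
Middle values: 80 and 96
Median = (80+96)/2 = 88.0000

Median = 88.0000


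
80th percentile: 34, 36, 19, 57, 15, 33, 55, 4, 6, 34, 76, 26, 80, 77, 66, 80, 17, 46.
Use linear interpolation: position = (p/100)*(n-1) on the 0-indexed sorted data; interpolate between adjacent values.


Sorted: 4, 6, 15, 17, 19, 26, 33, 34, 34, 36, 46, 55, 57, 66, 76, 77, 80, 80
n = 18
Index = 80/100 * 17 = 13.6000
Lower = data[13] = 66, Upper = data[14] = 76
P80 = 66 + 0.6000*(10) = 72.0000

P80 = 72.0000


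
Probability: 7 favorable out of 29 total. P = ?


P = 7/29 = 0.2414

P = 0.2414


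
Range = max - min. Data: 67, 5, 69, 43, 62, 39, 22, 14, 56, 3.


Max = 69, Min = 3
Range = 69 - 3 = 66

Range = 66


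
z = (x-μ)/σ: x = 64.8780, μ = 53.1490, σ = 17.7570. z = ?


z = (64.8780 - 53.1490)/17.7570
= 11.7290/17.7570
= 0.6605

z = 0.6605


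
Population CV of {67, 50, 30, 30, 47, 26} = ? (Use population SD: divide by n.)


Mean = 41.6667
SD = 14.4760
CV = (14.4760/41.6667)*100 = 34.7425%

CV = 34.7425%


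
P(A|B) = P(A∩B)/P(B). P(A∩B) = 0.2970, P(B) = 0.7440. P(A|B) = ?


P(A|B) = 0.2970/0.7440 = 0.3992

P(A|B) = 0.3992


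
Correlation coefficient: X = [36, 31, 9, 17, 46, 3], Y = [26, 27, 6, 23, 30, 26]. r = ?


Mean X = 23.6667, Mean Y = 23.0000
SD X = 15.227898, SD Y = 7.874008
Cov = 68.333333
r = 68.333333/(15.227898*7.874008) = 0.5699

r = 0.5699


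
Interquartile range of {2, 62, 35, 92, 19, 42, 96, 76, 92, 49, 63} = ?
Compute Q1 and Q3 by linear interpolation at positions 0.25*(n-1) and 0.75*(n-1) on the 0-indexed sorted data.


Sorted: 2, 19, 35, 42, 49, 62, 63, 76, 92, 92, 96
Q1 (25th %ile) = 38.5000
Q3 (75th %ile) = 84.0000
IQR = 84.0000 - 38.5000 = 45.5000

IQR = 45.5000


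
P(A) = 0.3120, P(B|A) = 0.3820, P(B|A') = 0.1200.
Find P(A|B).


P(B) = P(B|A)*P(A) + P(B|A')*P(A')
= 0.3820*0.3120 + 0.1200*0.6880
= 0.119184 + 0.082560 = 0.201744
P(A|B) = 0.119184/0.201744 = 0.5908

P(A|B) = 0.5908


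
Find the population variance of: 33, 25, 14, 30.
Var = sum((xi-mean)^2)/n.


Mean = 25.5000
Squared deviations: 56.2500, 0.2500, 132.2500, 20.2500
Sum = 209.0000
Variance = 209.0000/4 = 52.2500

Variance = 52.2500


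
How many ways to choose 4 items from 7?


C(7,4) = 7!/(4! × 3!)
= 5040/(24 × 6)
= 35

C(7,4) = 35


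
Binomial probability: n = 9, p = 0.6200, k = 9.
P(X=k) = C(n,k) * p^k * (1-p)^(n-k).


C(9,9) = 1
p^9 = 0.013537
(1-p)^0 = 1.000000
P = 1 * 0.013537 * 1.000000 = 0.0135

P(X=9) = 0.0135


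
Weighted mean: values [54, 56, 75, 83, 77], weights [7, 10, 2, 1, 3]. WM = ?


Numerator = 54*7 + 56*10 + 75*2 + 83*1 + 77*3 = 1402
Denominator = 7 + 10 + 2 + 1 + 3 = 23
WM = 1402/23 = 60.9565

WM = 60.9565


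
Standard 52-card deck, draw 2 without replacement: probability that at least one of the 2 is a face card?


P(at least one) = 1 - P(none)
P(none) = (40/52) × (39/51) = 0.588235
P(at least one) = 1 - 0.588235 = 0.4118

P = 0.4118


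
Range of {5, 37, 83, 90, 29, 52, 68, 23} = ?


Max = 90, Min = 5
Range = 90 - 5 = 85

Range = 85


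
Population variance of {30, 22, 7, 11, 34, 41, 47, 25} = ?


Mean = 27.1250
Squared deviations: 8.2656, 26.2656, 405.0156, 260.0156, 47.2656, 192.5156, 395.0156, 4.5156
Sum = 1338.8750
Variance = 1338.8750/8 = 167.3594

Variance = 167.3594


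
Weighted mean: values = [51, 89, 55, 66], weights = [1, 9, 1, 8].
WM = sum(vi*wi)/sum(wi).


Numerator = 51*1 + 89*9 + 55*1 + 66*8 = 1435
Denominator = 1 + 9 + 1 + 8 = 19
WM = 1435/19 = 75.5263

WM = 75.5263


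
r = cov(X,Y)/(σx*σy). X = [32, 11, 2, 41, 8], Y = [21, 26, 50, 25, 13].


Mean X = 18.8000, Mean Y = 27.0000
SD X = 15.011995, SD Y = 12.377399
Cov = -70.200000
r = -70.200000/(15.011995*12.377399) = -0.3778

r = -0.3778


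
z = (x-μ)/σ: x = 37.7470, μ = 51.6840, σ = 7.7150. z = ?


z = (37.7470 - 51.6840)/7.7150
= -13.9370/7.7150
= -1.8065

z = -1.8065


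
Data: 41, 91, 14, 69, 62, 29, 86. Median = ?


Sorted: 14, 29, 41, 62, 69, 86, 91
n = 7 (odd)
Middle value = 62

Median = 62


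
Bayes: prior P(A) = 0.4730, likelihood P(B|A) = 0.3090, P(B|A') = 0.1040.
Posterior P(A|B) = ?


P(B) = P(B|A)*P(A) + P(B|A')*P(A')
= 0.3090*0.4730 + 0.1040*0.5270
= 0.146157 + 0.054808 = 0.200965
P(A|B) = 0.146157/0.200965 = 0.7273

P(A|B) = 0.7273


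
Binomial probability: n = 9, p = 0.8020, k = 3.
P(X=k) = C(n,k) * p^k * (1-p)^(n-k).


C(9,3) = 84
p^3 = 0.515850
(1-p)^6 = 6.025473e-05
P = 84 * 0.515850 * 6.025473e-05 = 0.0026

P(X=3) = 0.0026


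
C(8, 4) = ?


C(8,4) = 8!/(4! × 4!)
= 40320/(24 × 24)
= 70

C(8,4) = 70


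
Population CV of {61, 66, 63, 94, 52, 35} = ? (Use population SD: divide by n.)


Mean = 61.8333
SD = 17.6580
CV = (17.6580/61.8333)*100 = 28.5574%

CV = 28.5574%


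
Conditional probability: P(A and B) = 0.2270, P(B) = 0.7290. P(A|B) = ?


P(A|B) = 0.2270/0.7290 = 0.3114

P(A|B) = 0.3114


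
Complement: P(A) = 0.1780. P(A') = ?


P(not A) = 1 - 0.1780 = 0.8220

P(not A) = 0.8220


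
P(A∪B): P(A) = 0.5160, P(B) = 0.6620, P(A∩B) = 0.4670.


P(A∪B) = 0.5160 + 0.6620 - 0.4670
= 1.1780 - 0.4670
= 0.7110

P(A∪B) = 0.7110


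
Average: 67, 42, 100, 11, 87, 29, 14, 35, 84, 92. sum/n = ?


Sum = 67 + 42 + 100 + 11 + 87 + 29 + 14 + 35 + 84 + 92 = 561
n = 10
Mean = 561/10 = 56.1000

Mean = 56.1000


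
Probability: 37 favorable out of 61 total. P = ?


P = 37/61 = 0.6066

P = 0.6066


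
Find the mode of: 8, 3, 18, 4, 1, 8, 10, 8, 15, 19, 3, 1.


Frequencies: 1:2, 3:2, 4:1, 8:3, 10:1, 15:1, 18:1, 19:1
Max frequency = 3
Mode = 8

Mode = 8


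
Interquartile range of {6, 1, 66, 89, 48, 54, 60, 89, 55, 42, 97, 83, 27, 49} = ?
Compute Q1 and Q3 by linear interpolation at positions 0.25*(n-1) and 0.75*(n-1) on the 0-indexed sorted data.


Sorted: 1, 6, 27, 42, 48, 49, 54, 55, 60, 66, 83, 89, 89, 97
Q1 (25th %ile) = 43.5000
Q3 (75th %ile) = 78.7500
IQR = 78.7500 - 43.5000 = 35.2500

IQR = 35.2500


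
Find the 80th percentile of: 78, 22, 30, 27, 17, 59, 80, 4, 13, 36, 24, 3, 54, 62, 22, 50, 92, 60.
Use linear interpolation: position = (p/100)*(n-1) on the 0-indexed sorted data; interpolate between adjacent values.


Sorted: 3, 4, 13, 17, 22, 22, 24, 27, 30, 36, 50, 54, 59, 60, 62, 78, 80, 92
n = 18
Index = 80/100 * 17 = 13.6000
Lower = data[13] = 60, Upper = data[14] = 62
P80 = 60 + 0.6000*(2) = 61.2000

P80 = 61.2000


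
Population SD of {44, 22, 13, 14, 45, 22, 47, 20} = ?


Mean = 28.3750
Variance = 182.7344
SD = sqrt(182.7344) = 13.5179

SD = 13.5179


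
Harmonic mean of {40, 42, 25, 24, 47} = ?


Sum of reciprocals = 1/40 + 1/42 + 1/25 + 1/24 + 1/47 = 0.151753
HM = 5/0.151753 = 32.9483

HM = 32.9483


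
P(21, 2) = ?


P(21,2) = 21!/19!
= 51090942171709440000/121645100408832000
= 420

P(21,2) = 420


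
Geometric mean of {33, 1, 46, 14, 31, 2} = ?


Product = 33 × 1 × 46 × 14 × 31 × 2 = 1317624
GM = 1317624^(1/6) = 10.4704

GM = 10.4704


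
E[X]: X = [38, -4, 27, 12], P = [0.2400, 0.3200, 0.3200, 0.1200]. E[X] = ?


E[X] = 38*0.2400 - 4*0.3200 + 27*0.3200 + 12*0.1200
= 9.1200 - 1.2800 + 8.6400 + 1.4400
= 17.9200

E[X] = 17.9200


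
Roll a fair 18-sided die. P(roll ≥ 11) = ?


Favorable outcomes (roll ≥ 11): 8
Total outcomes = 18
P = 8/18 = 0.4444

P = 0.4444


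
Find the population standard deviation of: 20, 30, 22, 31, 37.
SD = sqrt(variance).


Mean = 28.0000
Variance = 38.8000
SD = sqrt(38.8000) = 6.2290

SD = 6.2290


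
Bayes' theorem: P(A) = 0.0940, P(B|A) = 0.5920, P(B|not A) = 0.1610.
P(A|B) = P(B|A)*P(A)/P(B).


P(B) = P(B|A)*P(A) + P(B|A')*P(A')
= 0.5920*0.0940 + 0.1610*0.9060
= 0.055648 + 0.145866 = 0.201514
P(A|B) = 0.055648/0.201514 = 0.2761

P(A|B) = 0.2761


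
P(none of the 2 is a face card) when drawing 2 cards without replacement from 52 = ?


P(no face cards) = (40/52) × (39/51)
= 0.5882

P = 0.5882


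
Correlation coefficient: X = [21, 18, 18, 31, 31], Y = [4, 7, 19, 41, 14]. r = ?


Mean X = 23.8000, Mean Y = 17.0000
SD X = 5.979967, SD Y = 13.099618
Cov = 46.800000
r = 46.800000/(5.979967*13.099618) = 0.5974

r = 0.5974


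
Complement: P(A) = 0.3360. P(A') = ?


P(not A) = 1 - 0.3360 = 0.6640

P(not A) = 0.6640


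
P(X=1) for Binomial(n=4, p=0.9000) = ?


C(4,1) = 4
p^1 = 0.900000
(1-p)^3 = 0.001000
P = 4 * 0.900000 * 0.001000 = 0.0036

P(X=1) = 0.0036


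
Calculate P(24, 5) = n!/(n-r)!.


P(24,5) = 24!/19!
= 620448401733239439360000/121645100408832000
= 5100480

P(24,5) = 5100480


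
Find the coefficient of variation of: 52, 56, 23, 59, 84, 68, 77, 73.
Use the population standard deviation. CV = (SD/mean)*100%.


Mean = 61.5000
SD = 17.7834
CV = (17.7834/61.5000)*100 = 28.9161%

CV = 28.9161%


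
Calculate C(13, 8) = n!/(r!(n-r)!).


C(13,8) = 13!/(8! × 5!)
= 6227020800/(40320 × 120)
= 1287

C(13,8) = 1287


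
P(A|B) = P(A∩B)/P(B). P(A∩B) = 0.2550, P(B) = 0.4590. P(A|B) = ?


P(A|B) = 0.2550/0.4590 = 0.5556

P(A|B) = 0.5556


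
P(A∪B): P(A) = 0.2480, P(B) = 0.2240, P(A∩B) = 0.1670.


P(A∪B) = 0.2480 + 0.2240 - 0.1670
= 0.4720 - 0.1670
= 0.3050

P(A∪B) = 0.3050


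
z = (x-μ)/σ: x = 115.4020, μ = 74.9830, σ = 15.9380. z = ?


z = (115.4020 - 74.9830)/15.9380
= 40.4190/15.9380
= 2.5360

z = 2.5360
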